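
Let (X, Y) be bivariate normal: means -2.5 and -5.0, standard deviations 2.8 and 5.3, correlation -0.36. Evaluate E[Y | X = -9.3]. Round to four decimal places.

-0.3663

For a bivariate normal, E[Y | X=x] = μ_Y + ρ·(σ_Y/σ_X)·(x − μ_X).
E[Y | X=-9.3] = -5.0 + (-0.36)·(5.3/2.8)·(-9.3 − (-2.5)) = -5.0 + (-0.68143)·(-6.8) = -0.3663.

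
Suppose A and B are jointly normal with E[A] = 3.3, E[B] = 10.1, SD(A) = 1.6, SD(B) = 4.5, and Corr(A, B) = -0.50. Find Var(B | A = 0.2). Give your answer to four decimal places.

For a bivariate normal, Var(B | A=x) = σ_B²(1 − ρ²).
Var(B | A=0.2) = (4.5)²·(1 − (-0.50)²) = 20.25·0.75 = 15.1875.

15.1875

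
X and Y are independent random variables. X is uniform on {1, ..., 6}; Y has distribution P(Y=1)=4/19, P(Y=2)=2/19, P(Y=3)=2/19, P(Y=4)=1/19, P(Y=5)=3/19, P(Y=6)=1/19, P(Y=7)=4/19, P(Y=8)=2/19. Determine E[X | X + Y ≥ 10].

P(X + Y ≥ 10) = 6/19.
Summing X·P(x,y) over outcomes with X + Y ≥ 10 gives 83/57.
E[X | X + Y ≥ 10] = (83/57) / (6/19) = 83/18.

83/18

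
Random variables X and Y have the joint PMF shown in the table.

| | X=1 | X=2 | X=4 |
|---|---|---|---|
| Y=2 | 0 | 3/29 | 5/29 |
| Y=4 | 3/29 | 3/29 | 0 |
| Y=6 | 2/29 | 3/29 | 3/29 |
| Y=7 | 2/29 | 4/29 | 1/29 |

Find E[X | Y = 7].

P(Y = 7) = 7/29.
Σ X·P over the event = 1·(2/29) + 2·(4/29) + 4·(1/29) = 14/29.
E[X | Y = 7] = (14/29) / (7/29) = 2.

2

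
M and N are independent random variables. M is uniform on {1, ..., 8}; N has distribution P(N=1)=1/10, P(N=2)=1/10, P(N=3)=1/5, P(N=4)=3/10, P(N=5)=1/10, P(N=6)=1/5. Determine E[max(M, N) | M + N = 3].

P(M + N = 3) = 1/40.
Summing max(M,N)·P(x,y) over outcomes with M + N = 3 gives 1/20.
E[max(M, N) | M + N = 3] = (1/20) / (1/40) = 2.

2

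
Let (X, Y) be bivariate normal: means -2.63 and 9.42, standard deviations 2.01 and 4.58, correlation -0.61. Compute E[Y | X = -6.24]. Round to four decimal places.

For a bivariate normal, E[Y | X=x] = μ_Y + ρ·(σ_Y/σ_X)·(x − μ_X).
E[Y | X=-6.24] = 9.42 + (-0.61)·(4.58/2.01)·(-6.24 − (-2.63)) = 9.42 + (-1.38995)·(-3.61) = 14.4377.

14.4377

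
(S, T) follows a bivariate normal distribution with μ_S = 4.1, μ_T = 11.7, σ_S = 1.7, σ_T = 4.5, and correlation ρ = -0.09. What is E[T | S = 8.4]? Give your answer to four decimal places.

For a bivariate normal, E[T | S=x] = μ_T + ρ·(σ_T/σ_S)·(x − μ_S).
E[T | S=8.4] = 11.7 + (-0.09)·(4.5/1.7)·(8.4 − (4.1)) = 11.7 + (-0.23824)·(4.3) = 10.6756.

10.6756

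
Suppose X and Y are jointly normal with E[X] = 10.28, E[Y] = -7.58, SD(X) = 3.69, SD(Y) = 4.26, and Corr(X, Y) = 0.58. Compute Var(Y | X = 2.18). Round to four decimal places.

12.0427

The conditional variance in a bivariate normal is σ_Y²(1 − ρ²), independent of x.
Var(Y | X=2.18) = (4.26)²·(1 − (0.58)²) = 18.1476·0.6636 = 12.0427.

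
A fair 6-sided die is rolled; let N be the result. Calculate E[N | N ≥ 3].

Given N ≥ 3, N is equally likely to be any of {3, 4, 5, 6}.
E[N | N ≥ 3] = (3 + 4 + 5 + 6) / 4 = 9/2.

9/2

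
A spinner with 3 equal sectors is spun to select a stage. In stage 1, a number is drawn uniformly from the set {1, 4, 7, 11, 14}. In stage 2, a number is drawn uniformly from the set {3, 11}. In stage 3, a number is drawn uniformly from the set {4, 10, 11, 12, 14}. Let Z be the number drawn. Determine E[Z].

E[Z | stage 1] = (1+4+7+11+14)/5 = 37/5.
E[Z | stage 2] = (3+11)/2 = 7.
E[Z | stage 3] = (4+10+11+12+14)/5 = 51/5.
By the law of total expectation,
E[Z] = (1/3)·(37/5) + (1/3)·(7) + (1/3)·(51/5) = 41/5.

41/5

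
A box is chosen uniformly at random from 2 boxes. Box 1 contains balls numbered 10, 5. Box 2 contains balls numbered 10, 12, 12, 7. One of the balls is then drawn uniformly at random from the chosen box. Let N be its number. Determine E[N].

71/8

E[N | box 1] = (10+5)/2 = 15/2.
E[N | box 2] = (10+12+12+7)/4 = 41/4.
E[N] = (1/2)·(15/2) + (1/2)·(41/4) = 71/8.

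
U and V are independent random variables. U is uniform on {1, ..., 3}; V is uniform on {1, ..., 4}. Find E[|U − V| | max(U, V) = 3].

Outcomes with max(U, V) = 3: (1,3), (2,3), (3,1), (3,2), (3,3), each with probability 1/12.
E[|U − V| | max(U, V) = 3] = (2 + 1 + 2 + 1 + 0) / 5 = 6/5.

6/5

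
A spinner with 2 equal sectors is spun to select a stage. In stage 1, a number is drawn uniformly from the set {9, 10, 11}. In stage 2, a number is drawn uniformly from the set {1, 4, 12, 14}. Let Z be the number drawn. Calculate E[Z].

E[Z | stage 1] = (9+10+11)/3 = 10.
E[Z | stage 2] = (1+4+12+14)/4 = 31/4.
E[Z] = (1/2)·(10) + (1/2)·(31/4) = 71/8.

71/8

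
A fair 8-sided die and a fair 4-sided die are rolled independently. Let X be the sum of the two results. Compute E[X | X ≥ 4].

P(X ≥ 4) = 29/32.
E[X | X ≥ 4] = (27/4) / (29/32) = 216/29.

216/29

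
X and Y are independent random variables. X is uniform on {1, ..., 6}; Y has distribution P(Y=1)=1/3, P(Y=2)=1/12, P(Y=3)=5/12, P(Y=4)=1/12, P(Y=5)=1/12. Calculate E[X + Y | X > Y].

P(X > Y) = 7/12.
Summing (X+Y)·P(x,y) over outcomes with X > Y gives 23/6.
E[X + Y | X > Y] = (23/6) / (7/12) = 46/7.

46/7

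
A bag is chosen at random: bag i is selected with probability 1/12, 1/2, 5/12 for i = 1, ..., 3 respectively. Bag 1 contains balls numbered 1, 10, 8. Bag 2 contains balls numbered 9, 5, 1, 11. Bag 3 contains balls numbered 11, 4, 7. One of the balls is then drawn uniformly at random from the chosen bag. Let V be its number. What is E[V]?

E[V | bag 1] = (1+10+8)/3 = 19/3.
E[V | bag 2] = (9+5+1+11)/4 = 13/2.
E[V | bag 3] = (11+4+7)/3 = 22/3.
By the law of total expectation,
E[V] = (1/12)·(19/3) + (1/2)·(13/2) + (5/12)·(22/3) = 41/6.

41/6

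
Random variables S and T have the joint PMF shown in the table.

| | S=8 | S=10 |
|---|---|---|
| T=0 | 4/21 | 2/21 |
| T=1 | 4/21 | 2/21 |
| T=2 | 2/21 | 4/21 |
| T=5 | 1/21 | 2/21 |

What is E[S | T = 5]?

28/3

P(T = 5) = 1/7.
Summing S·P(S=x,T=y) over the conditioning event gives 4/3.
E[S | T = 5] = (4/3) / (1/7) = 28/3.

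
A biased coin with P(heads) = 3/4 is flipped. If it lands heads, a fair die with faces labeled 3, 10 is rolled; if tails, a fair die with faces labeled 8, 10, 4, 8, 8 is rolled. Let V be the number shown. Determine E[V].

E[V | heads] = (3+10)/2 = 13/2.
E[V | tails] = (8+10+4+8+8)/5 = 38/5.
By the law of total expectation,
E[V] = (3/4)·(13/2) + (1/4)·(38/5) = 271/40.

271/40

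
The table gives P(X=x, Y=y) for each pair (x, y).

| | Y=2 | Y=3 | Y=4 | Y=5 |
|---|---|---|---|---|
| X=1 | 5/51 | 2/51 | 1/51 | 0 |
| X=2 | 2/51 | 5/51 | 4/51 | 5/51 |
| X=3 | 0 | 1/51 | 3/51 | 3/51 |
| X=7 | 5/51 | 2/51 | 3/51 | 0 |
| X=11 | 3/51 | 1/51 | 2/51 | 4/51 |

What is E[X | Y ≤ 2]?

P(Y ≤ 2) = 5/17.
Σ X·P over the event = 1·(5/51) + 2·(2/51) + 7·(5/51) + 11·(3/51) = 77/51.
E[X | Y ≤ 2] = (77/51) / (5/17) = 77/15.

77/15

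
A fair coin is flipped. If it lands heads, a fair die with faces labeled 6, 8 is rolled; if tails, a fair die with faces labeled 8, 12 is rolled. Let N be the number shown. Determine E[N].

17/2

E[N | heads] = (6+8)/2 = 7.
E[N | tails] = (8+12)/2 = 10.
By the law of total expectation,
E[N] = (1/2)·(7) + (1/2)·(10) = 17/2.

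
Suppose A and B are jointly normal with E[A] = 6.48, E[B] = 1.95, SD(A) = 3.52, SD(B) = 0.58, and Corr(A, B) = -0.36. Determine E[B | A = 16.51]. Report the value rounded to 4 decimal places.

The regression of B on A has slope ρ·σ_B/σ_A and passes through (μ_A, μ_B).
E[B | A=16.51] = 1.95 + (-0.36)·(0.58/3.52)·(16.51 − (6.48)) = 1.95 + (-0.059318)·(10.03) = 1.3550.

1.3550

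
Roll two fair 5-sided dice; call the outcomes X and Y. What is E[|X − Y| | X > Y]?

Outcomes with X > Y: (2,1), (3,1), (3,2), (4,1), (4,2), (4,3), (5,1), (5,2), (5,3), (5,4), each with probability 1/25.
E[|X − Y| | X > Y] = (1 + 2 + 1 + 3 + 2 + 1 + 4 + 3 + 2 + 1) / 10 = 2.

2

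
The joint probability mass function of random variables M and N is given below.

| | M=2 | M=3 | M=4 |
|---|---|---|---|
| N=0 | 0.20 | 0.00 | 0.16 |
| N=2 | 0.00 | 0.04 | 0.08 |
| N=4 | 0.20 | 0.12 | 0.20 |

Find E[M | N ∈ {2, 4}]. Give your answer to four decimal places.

3.1250

P(N ∈ {2, 4}) = 0.64.
Σ M·P over the event = 2·(0.20) + 3·(0.04) + 3·(0.12) + 4·(0.08) + 4·(0.20) = 2.00.
E[M | N ∈ {2, 4}] = (2.00) / (0.64) = 3.1250.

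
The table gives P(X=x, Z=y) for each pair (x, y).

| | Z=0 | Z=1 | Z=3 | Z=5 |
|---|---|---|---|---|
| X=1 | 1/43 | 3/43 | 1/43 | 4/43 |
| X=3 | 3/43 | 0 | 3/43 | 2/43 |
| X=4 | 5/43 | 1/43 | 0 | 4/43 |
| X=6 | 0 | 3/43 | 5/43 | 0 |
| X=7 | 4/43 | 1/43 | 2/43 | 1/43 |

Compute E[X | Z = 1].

4

P(Z = 1) = 8/43.
Σ X·P over the event = 1·(3/43) + 4·(1/43) + 6·(3/43) + 7·(1/43) = 32/43.
E[X | Z = 1] = (32/43) / (8/43) = 4.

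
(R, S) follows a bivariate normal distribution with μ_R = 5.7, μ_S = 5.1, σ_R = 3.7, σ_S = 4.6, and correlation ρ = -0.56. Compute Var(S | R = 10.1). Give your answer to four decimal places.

14.5242

The conditional variance in a bivariate normal is σ_S²(1 − ρ²), independent of x.
Var(S | R=10.1) = (4.6)²·(1 − (-0.56)²) = 21.16·0.6864 = 14.5242.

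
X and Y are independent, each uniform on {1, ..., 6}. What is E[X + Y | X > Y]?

7

P(X > Y) = 5/12.
Summing (X+Y)·P(x,y) over outcomes with X > Y gives 35/12.
E[X + Y | X > Y] = (35/12) / (5/12) = 7.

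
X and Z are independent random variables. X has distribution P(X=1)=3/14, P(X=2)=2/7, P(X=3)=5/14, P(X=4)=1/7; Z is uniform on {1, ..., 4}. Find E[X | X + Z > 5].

31/10

P(X + Z > 5) = 5/14.
Summing X·P(x,y) over outcomes with X + Z > 5 gives 31/28.
E[X | X + Z > 5] = (31/28) / (5/14) = 31/10.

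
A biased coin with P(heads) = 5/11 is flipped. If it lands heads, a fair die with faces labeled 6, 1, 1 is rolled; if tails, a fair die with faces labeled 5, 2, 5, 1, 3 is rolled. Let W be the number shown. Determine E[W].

488/165

E[W | heads] = (6+1+1)/3 = 8/3.
E[W | tails] = (5+2+5+1+3)/5 = 16/5.
By the law of total expectation,
E[W] = (5/11)·(8/3) + (6/11)·(16/5) = 488/165.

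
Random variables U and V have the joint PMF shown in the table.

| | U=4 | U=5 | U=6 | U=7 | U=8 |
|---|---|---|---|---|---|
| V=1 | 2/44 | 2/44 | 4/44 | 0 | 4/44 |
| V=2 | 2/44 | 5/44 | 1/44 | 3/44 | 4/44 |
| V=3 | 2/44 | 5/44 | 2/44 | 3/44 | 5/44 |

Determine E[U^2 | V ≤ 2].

P(V ≤ 2) = 27/44.
Summing U^2·P(U=x,V=y) over the conditioning event gives 49/2.
E[U^2 | V ≤ 2] = (49/2) / (27/44) = 1078/27.

1078/27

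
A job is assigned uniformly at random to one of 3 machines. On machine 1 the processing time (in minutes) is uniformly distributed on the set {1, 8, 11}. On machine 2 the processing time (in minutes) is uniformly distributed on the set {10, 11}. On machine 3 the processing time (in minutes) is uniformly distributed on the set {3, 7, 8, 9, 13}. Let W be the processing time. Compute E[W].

151/18

E[W | machine 1] = (1+8+11)/3 = 20/3.
E[W | machine 2] = (10+11)/2 = 21/2.
E[W | machine 3] = (3+7+8+9+13)/5 = 8.
E[W] = (1/3)·(20/3) + (1/3)·(21/2) + (1/3)·(8) = 151/18.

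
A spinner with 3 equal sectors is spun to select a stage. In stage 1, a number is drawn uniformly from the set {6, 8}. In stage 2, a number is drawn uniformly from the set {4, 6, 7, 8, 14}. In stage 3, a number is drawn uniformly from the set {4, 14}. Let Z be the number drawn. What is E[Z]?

119/15

E[Z | stage 1] = (6+8)/2 = 7.
E[Z | stage 2] = (4+6+7+8+14)/5 = 39/5.
E[Z | stage 3] = (4+14)/2 = 9.
By the law of total expectation,
E[Z] = (1/3)·(7) + (1/3)·(39/5) + (1/3)·(9) = 119/15.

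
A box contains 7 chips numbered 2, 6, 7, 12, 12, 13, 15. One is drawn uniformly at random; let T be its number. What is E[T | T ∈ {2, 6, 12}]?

8

P(T ∈ {2, 6, 12}) = 4/7.
Σ over the event: 2·1/7 + 6·1/7 + 12·2/7 = 32/7.
E[T | T ∈ {2, 6, 12}] = (32/7) / (4/7) = 8.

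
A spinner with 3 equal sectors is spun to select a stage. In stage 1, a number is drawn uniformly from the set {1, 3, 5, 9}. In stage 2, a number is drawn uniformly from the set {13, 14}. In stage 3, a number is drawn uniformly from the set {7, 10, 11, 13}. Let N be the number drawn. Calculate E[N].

E[N | stage 1] = (1+3+5+9)/4 = 9/2.
E[N | stage 2] = (13+14)/2 = 27/2.
E[N | stage 3] = (7+10+11+13)/4 = 41/4.
E[N] = (1/3)·(9/2) + (1/3)·(27/2) + (1/3)·(41/4) = 113/12.

113/12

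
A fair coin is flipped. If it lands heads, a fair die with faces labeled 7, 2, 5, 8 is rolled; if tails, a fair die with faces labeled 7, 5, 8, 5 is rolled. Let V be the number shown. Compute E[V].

47/8

E[V | heads] = (7+2+5+8)/4 = 11/2.
E[V | tails] = (7+5+8+5)/4 = 25/4.
E[V] = (1/2)·(11/2) + (1/2)·(25/4) = 47/8.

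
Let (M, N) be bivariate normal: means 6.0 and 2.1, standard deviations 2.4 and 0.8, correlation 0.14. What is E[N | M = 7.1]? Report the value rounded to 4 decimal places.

2.1513

The regression of N on M has slope ρ·σ_N/σ_M and passes through (μ_M, μ_N).
E[N | M=7.1] = 2.1 + (0.14)·(0.8/2.4)·(7.1 − (6.0)) = 2.1 + (0.046667)·(1.1) = 2.1513.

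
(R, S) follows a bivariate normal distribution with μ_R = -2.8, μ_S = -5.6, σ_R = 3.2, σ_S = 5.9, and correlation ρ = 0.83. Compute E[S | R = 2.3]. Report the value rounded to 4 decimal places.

2.2046

The regression of S on R has slope ρ·σ_S/σ_R and passes through (μ_R, μ_S).
E[S | R=2.3] = -5.6 + (0.83)·(5.9/3.2)·(2.3 − (-2.8)) = -5.6 + (1.53031)·(5.1) = 2.2046.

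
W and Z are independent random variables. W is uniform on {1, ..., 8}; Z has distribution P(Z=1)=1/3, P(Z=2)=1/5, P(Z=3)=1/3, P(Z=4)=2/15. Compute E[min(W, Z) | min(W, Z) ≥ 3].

P(min(W, Z) ≥ 3) = 7/20.
Summing min(W,Z)·P(x,y) over outcomes with min(W, Z) ≥ 3 gives 17/15.
E[min(W, Z) | min(W, Z) ≥ 3] = (17/15) / (7/20) = 68/21.

68/21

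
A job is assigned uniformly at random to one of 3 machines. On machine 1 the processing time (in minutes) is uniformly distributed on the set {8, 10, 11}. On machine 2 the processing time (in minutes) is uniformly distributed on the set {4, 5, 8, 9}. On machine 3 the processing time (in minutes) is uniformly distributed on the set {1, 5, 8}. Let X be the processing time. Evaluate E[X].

E[X | machine 1] = (8+10+11)/3 = 29/3.
E[X | machine 2] = (4+5+8+9)/4 = 13/2.
E[X | machine 3] = (1+5+8)/3 = 14/3.
By the law of total expectation,
E[X] = (1/3)·(29/3) + (1/3)·(13/2) + (1/3)·(14/3) = 125/18.

125/18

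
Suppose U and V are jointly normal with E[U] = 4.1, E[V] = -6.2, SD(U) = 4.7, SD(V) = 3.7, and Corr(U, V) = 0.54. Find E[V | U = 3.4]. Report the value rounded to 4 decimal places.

E[V | U=x] = μ_V + ρ(σ_V/σ_U)(x − μ_U) for jointly normal variables.
E[V | U=3.4] = -6.2 + (0.54)·(3.7/4.7)·(3.4 − (4.1)) = -6.2 + (0.42511)·(-0.7) = -6.4976.

-6.4976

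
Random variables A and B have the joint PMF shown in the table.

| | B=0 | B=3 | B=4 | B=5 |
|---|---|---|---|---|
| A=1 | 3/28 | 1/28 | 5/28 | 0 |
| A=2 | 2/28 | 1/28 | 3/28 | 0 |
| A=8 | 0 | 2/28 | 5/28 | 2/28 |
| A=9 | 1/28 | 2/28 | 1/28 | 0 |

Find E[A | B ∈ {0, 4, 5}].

P(B ∈ {0, 4, 5}) = 11/14.
Σ A·P over the event = 1·(3/28) + 1·(5/28) + 2·(2/28) + 2·(3/28) + 8·(5/28) + 8·(2/28) + 9·(1/28) + 9·(1/28) = 23/7.
E[A | B ∈ {0, 4, 5}] = (23/7) / (11/14) = 46/11.

46/11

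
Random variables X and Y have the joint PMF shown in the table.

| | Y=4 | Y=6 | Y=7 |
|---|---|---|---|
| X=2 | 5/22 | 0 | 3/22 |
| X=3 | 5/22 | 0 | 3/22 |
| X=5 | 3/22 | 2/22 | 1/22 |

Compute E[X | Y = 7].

20/7

P(Y = 7) = 7/22.
Σ X·P over the event = 2·(3/22) + 3·(3/22) + 5·(1/22) = 10/11.
E[X | Y = 7] = (10/11) / (7/22) = 20/7.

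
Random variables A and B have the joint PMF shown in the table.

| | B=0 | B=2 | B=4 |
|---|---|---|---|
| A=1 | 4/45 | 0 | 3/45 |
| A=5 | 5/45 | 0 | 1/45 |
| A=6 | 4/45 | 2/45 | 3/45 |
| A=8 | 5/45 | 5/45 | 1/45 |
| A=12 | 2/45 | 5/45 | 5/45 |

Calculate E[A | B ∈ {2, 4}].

206/25

P(B ∈ {2, 4}) = 5/9.
Σ A·P over the event = 1·(3/45) + 5·(1/45) + 6·(2/45) + 6·(3/45) + 8·(5/45) + 8·(1/45) + 12·(5/45) + 12·(5/45) = 206/45.
E[A | B ∈ {2, 4}] = (206/45) / (5/9) = 206/25.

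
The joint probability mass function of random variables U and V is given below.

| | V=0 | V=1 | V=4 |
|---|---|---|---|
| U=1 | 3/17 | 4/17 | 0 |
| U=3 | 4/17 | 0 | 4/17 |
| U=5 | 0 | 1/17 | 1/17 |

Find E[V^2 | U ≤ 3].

68/15

P(U ≤ 3) = 15/17.
Summing V^2·P(U=x,V=y) over the conditioning event gives 4.
E[V^2 | U ≤ 3] = (4) / (15/17) = 68/15.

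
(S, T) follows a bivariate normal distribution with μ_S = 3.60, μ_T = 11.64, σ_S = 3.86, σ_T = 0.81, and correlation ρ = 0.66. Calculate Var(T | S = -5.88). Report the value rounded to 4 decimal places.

Var(T | S=x) = (1 − ρ²)·σ_T².
Var(T | S=-5.88) = (0.81)²·(1 − (0.66)²) = 0.6561·0.5644 = 0.3703.

0.3703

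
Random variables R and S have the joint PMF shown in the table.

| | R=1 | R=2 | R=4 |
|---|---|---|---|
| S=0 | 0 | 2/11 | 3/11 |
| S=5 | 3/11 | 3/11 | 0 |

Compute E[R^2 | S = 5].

P(S = 5) = 6/11.
Σ R^2·P over the event = 1·(3/11) + 4·(3/11) = 15/11.
E[R^2 | S = 5] = (15/11) / (6/11) = 5/2.

5/2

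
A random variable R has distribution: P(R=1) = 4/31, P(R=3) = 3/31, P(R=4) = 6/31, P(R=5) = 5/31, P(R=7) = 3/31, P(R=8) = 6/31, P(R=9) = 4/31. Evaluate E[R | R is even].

P(R is even) = 12/31.
Σ over the event: 4·6/31 + 8·6/31 = 72/31.
E[R | R is even] = (72/31) / (12/31) = 6.

6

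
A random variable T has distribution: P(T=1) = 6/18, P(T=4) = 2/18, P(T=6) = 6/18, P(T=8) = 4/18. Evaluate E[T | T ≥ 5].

34/5

P(T ≥ 5) = 5/9.
Σ over the event: 6·1/3 + 8·2/9 = 34/9.
E[T | T ≥ 5] = (34/9) / (5/9) = 34/5.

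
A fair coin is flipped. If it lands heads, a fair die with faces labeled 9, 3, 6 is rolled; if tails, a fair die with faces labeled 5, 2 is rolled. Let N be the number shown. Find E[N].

19/4

E[N | heads] = (9+3+6)/3 = 6.
E[N | tails] = (5+2)/2 = 7/2.
E[N] = (1/2)·(6) + (1/2)·(7/2) = 19/4.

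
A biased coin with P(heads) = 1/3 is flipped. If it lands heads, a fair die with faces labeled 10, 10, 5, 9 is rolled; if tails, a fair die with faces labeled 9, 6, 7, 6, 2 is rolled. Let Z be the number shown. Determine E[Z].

41/6

E[Z | heads] = (10+10+5+9)/4 = 17/2.
E[Z | tails] = (9+6+7+6+2)/5 = 6.
E[Z] = (1/3)·(17/2) + (2/3)·(6) = 41/6.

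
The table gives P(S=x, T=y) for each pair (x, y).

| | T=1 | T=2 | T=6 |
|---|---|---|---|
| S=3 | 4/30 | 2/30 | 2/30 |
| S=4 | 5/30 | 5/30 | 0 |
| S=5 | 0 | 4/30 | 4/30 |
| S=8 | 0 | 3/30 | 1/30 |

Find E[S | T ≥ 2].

P(T ≥ 2) = 7/10.
Σ S·P over the event = 3·(2/30) + 3·(2/30) + 4·(5/30) + 5·(4/30) + 5·(4/30) + 8·(3/30) + 8·(1/30) = 52/15.
E[S | T ≥ 2] = (52/15) / (7/10) = 104/21.

104/21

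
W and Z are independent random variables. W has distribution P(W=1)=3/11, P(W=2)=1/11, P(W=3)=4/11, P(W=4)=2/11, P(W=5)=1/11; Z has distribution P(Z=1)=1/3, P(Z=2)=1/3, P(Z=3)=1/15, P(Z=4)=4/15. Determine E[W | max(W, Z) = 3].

137/48

P(max(W, Z) = 3) = 16/55.
Summing W·P(x,y) over outcomes with max(W, Z) = 3 gives 137/165.
E[W | max(W, Z) = 3] = (137/165) / (16/55) = 137/48.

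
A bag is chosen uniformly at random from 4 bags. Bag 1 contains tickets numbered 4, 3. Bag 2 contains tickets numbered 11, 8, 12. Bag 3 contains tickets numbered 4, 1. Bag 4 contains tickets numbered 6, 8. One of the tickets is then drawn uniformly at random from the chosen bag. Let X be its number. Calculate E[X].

E[X | bag 1] = (4+3)/2 = 7/2.
E[X | bag 2] = (11+8+12)/3 = 31/3.
E[X | bag 3] = (4+1)/2 = 5/2.
E[X | bag 4] = (6+8)/2 = 7.
E[X] = (1/4)·(7/2) + (1/4)·(31/3) + (1/4)·(5/2) + (1/4)·(7) = 35/6.

35/6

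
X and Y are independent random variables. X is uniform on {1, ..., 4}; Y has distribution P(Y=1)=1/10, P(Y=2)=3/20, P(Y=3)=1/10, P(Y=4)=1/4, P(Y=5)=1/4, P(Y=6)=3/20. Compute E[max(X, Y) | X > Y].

47/14

P(X > Y) = 7/40.
Summing max(X,Y)·P(x,y) over outcomes with X > Y gives 47/80.
E[max(X, Y) | X > Y] = (47/80) / (7/40) = 47/14.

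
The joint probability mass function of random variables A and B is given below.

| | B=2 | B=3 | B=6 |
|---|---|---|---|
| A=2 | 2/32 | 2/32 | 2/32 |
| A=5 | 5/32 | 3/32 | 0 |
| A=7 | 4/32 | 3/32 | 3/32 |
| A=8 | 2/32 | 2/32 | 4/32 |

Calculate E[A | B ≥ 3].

P(B ≥ 3) = 19/32.
Σ A·P over the event = 2·(2/32) + 2·(2/32) + 5·(3/32) + 7·(3/32) + 7·(3/32) + 8·(2/32) + 8·(4/32) = 113/32.
E[A | B ≥ 3] = (113/32) / (19/32) = 113/19.

113/19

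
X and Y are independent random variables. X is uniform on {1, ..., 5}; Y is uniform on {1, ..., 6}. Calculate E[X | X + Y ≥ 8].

Outcomes with X + Y ≥ 8: (2,6), (3,5), (3,6), (4,4), (4,5), (4,6), (5,3), (5,4), (5,5), (5,6), each with probability 1/30.
E[X | X + Y ≥ 8] = (2 + 3 + 3 + 4 + 4 + 4 + 5 + 5 + 5 + 5) / 10 = 4.

4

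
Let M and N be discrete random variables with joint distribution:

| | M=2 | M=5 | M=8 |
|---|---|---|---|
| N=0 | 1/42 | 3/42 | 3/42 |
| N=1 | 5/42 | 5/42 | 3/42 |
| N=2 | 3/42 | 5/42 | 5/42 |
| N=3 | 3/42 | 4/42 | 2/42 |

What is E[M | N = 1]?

59/13

P(N = 1) = 13/42.
Σ M·P over the event = 2·(5/42) + 5·(5/42) + 8·(3/42) = 59/42.
E[M | N = 1] = (59/42) / (13/42) = 59/13.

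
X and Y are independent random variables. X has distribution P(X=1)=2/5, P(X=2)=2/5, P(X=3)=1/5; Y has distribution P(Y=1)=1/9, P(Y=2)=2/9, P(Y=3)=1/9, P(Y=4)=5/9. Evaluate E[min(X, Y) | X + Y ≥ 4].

67/37

P(X + Y ≥ 4) = 37/45.
Summing min(X,Y)·P(x,y) over outcomes with X + Y ≥ 4 gives 67/45.
E[min(X, Y) | X + Y ≥ 4] = (67/45) / (37/45) = 67/37.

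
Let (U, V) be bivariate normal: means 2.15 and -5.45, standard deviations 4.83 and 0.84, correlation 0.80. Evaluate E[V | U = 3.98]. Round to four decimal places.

-5.1954

For a bivariate normal, E[V | U=x] = μ_V + ρ·(σ_V/σ_U)·(x − μ_U).
E[V | U=3.98] = -5.45 + (0.80)·(0.84/4.83)·(3.98 − (2.15)) = -5.45 + (0.13913)·(1.83) = -5.1954.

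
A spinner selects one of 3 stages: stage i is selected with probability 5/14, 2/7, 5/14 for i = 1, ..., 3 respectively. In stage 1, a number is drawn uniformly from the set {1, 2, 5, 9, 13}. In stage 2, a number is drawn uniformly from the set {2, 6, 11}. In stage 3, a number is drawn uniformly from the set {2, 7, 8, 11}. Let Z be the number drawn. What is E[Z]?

E[Z | stage 1] = (1+2+5+9+13)/5 = 6.
E[Z | stage 2] = (2+6+11)/3 = 19/3.
E[Z | stage 3] = (2+7+8+11)/4 = 7.
By the law of total expectation,
E[Z] = (5/14)·(6) + (2/7)·(19/3) + (5/14)·(7) = 271/42.

271/42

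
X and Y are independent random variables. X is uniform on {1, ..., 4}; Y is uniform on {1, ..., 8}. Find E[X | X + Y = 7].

5/2

Outcomes with X + Y = 7: (1,6), (2,5), (3,4), (4,3), each with probability 1/32.
E[X | X + Y = 7] = (1 + 2 + 3 + 4) / 4 = 5/2.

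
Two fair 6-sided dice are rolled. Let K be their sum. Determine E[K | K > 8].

10

P(K > 8) = 5/18.
Σ over the event: 9·1/9 + 10·1/12 + 11·1/18 + 12·1/36 = 25/9.
E[K | K > 8] = (25/9) / (5/18) = 10.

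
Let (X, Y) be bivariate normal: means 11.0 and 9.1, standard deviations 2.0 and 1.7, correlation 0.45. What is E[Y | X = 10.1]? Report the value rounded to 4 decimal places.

E[Y | X=x] = μ_Y + ρ(σ_Y/σ_X)(x − μ_X) for jointly normal variables.
E[Y | X=10.1] = 9.1 + (0.45)·(1.7/2.0)·(10.1 − (11.0)) = 9.1 + (0.3825)·(-0.9) = 8.7558.

8.7558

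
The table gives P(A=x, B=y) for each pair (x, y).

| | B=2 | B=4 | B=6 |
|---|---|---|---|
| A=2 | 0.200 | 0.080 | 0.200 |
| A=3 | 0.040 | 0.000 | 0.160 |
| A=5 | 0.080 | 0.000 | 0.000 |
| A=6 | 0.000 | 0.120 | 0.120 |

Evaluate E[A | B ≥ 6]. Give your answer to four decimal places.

P(B ≥ 6) = 0.480.
Σ A·P over the event = 2·(0.200) + 3·(0.160) + 6·(0.120) = 1.600.
E[A | B ≥ 6] = (1.600) / (0.480) = 3.3333.

3.3333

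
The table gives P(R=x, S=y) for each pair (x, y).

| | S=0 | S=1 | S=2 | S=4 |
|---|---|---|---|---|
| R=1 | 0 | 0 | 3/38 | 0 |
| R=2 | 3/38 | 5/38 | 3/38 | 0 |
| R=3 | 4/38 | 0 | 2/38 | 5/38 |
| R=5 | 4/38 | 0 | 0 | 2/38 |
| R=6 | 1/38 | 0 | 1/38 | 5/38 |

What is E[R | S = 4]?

P(S = 4) = 6/19.
Σ R·P over the event = 3·(5/38) + 5·(2/38) + 6·(5/38) = 55/38.
E[R | S = 4] = (55/38) / (6/19) = 55/12.

55/12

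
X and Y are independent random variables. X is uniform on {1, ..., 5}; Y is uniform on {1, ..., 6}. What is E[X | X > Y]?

4

Outcomes with X > Y: (2,1), (3,1), (3,2), (4,1), (4,2), (4,3), (5,1), (5,2), (5,3), (5,4), each with probability 1/30.
E[X | X > Y] = (2 + 3 + 3 + 4 + 4 + 4 + 5 + 5 + 5 + 5) / 10 = 4.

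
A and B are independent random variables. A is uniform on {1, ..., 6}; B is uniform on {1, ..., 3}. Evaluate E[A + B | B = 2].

11/2

Outcomes with B = 2: (1,2), (2,2), (3,2), (4,2), (5,2), (6,2), each with probability 1/18.
E[A + B | B = 2] = (3 + 4 + 5 + 6 + 7 + 8) / 6 = 11/2.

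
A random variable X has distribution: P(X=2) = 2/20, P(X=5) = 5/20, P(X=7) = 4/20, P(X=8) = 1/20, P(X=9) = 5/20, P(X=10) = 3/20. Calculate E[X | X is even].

7

P(X is even) = 3/10.
Σ over the event: 2·1/10 + 8·1/20 + 10·3/20 = 21/10.
E[X | X is even] = (21/10) / (3/10) = 7.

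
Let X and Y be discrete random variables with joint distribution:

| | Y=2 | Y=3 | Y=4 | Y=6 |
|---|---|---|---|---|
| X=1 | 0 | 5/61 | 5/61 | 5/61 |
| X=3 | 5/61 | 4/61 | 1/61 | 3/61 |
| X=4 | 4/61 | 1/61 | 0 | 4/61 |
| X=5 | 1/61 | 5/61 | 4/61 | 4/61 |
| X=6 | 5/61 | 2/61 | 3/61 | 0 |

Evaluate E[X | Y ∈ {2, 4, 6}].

P(Y ∈ {2, 4, 6}) = 44/61.
Summing X·P(X=x,Y=y) over the conditioning event gives 162/61.
E[X | Y ∈ {2, 4, 6}] = (162/61) / (44/61) = 81/22.

81/22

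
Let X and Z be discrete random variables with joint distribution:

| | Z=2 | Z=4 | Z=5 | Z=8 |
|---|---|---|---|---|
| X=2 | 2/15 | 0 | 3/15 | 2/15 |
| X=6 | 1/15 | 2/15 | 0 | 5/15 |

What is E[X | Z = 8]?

34/7

P(Z = 8) = 7/15.
Σ X·P over the event = 2·(2/15) + 6·(5/15) = 34/15.
E[X | Z = 8] = (34/15) / (7/15) = 34/7.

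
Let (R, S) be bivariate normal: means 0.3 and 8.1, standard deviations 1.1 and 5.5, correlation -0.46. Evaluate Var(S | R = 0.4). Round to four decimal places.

23.8491

The conditional variance in a bivariate normal is σ_S²(1 − ρ²), independent of x.
Var(S | R=0.4) = (5.5)²·(1 − (-0.46)²) = 30.25·0.7884 = 23.8491.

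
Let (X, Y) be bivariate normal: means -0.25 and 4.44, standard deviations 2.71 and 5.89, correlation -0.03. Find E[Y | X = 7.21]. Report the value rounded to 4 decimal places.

3.9536

E[Y | X=x] = μ_Y + ρ(σ_Y/σ_X)(x − μ_X) for jointly normal variables.
E[Y | X=7.21] = 4.44 + (-0.03)·(5.89/2.71)·(7.21 − (-0.25)) = 4.44 + (-0.065203)·(7.46) = 3.9536.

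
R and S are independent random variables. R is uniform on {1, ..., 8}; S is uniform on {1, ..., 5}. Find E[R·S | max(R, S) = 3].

Outcomes with max(R, S) = 3: (1,3), (2,3), (3,1), (3,2), (3,3), each with probability 1/40.
E[R·S | max(R, S) = 3] = (3 + 6 + 3 + 6 + 9) / 5 = 27/5.

27/5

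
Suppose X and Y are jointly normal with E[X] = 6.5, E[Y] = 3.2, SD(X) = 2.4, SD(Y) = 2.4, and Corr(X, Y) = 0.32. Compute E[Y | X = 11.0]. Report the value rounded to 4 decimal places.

4.6400

For a bivariate normal, E[Y | X=x] = μ_Y + ρ·(σ_Y/σ_X)·(x − μ_X).
E[Y | X=11.0] = 3.2 + (0.32)·(2.4/2.4)·(11.0 − (6.5)) = 3.2 + (0.32)·(4.5) = 4.6400.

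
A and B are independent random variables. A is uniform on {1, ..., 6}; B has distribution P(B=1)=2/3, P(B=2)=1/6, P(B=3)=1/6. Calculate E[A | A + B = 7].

11/2

P(A + B = 7) = 1/6.
Summing A·P(x,y) over outcomes with A + B = 7 gives 11/12.
E[A | A + B = 7] = (11/12) / (1/6) = 11/2.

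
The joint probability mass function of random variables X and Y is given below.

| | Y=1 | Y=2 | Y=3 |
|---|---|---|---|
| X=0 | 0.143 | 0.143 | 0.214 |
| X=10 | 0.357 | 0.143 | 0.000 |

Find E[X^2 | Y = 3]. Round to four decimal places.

P(Y = 3) = 0.214.
Σ X^2·P over the event = 0·(0.214) = 0.000.
E[X^2 | Y = 3] = (0.000) / (0.214) = 0.0000.

0.0000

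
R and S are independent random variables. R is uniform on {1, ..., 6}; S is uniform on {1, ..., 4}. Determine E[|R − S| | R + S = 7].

Outcomes with R + S = 7: (3,4), (4,3), (5,2), (6,1), each with probability 1/24.
E[|R − S| | R + S = 7] = (1 + 1 + 3 + 5) / 4 = 5/2.

5/2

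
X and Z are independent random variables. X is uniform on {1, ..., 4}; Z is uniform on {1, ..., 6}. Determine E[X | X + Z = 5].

5/2

P(X + Z = 5) = 1/6.
Summing X·P(x,y) over outcomes with X + Z = 5 gives 5/12.
E[X | X + Z = 5] = (5/12) / (1/6) = 5/2.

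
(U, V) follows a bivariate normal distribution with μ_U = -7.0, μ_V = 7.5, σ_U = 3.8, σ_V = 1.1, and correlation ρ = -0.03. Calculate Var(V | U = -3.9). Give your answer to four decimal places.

The conditional variance in a bivariate normal is σ_V²(1 − ρ²), independent of x.
Var(V | U=-3.9) = (1.1)²·(1 − (-0.03)²) = 1.21·0.9991 = 1.2089.

1.2089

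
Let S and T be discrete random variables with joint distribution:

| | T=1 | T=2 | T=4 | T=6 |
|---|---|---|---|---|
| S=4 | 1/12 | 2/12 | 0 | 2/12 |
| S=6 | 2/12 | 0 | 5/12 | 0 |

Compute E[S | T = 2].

4

P(T = 2) = 1/6.
Summing S·P(S=x,T=y) over the conditioning event gives 2/3.
E[S | T = 2] = (2/3) / (1/6) = 4.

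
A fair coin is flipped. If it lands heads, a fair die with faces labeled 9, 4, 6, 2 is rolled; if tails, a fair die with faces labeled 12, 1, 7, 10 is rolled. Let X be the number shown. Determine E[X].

51/8

E[X | heads] = (9+4+6+2)/4 = 21/4.
E[X | tails] = (12+1+7+10)/4 = 15/2.
By the law of total expectation,
E[X] = (1/2)·(21/4) + (1/2)·(15/2) = 51/8.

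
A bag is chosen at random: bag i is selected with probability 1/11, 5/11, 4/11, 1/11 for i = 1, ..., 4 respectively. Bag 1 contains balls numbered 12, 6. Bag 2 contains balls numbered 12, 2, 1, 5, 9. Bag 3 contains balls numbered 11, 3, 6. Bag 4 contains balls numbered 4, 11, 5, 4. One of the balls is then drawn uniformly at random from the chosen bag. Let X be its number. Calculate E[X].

E[X | bag 1] = (12+6)/2 = 9.
E[X | bag 2] = (12+2+1+5+9)/5 = 29/5.
E[X | bag 3] = (11+3+6)/3 = 20/3.
E[X | bag 4] = (4+11+5+4)/4 = 6.
By the law of total expectation,
E[X] = (1/11)·(9) + (5/11)·(29/5) + (4/11)·(20/3) + (1/11)·(6) = 212/33.

212/33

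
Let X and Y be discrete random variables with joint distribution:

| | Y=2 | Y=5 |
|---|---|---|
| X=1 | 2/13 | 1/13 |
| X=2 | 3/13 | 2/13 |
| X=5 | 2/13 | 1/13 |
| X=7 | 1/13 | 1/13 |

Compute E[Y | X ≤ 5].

P(X ≤ 5) = 11/13.
Σ Y·P over the event = 2·(2/13) + 5·(1/13) + 2·(3/13) + 5·(2/13) + 2·(2/13) + 5·(1/13) = 34/13.
E[Y | X ≤ 5] = (34/13) / (11/13) = 34/11.

34/11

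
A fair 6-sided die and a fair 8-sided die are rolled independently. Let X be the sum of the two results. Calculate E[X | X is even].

P(X is even) = 1/2.
Σ over the event: 2·1/48 + 4·1/16 + 6·5/48 + 8·1/8 + 10·5/48 + 12·1/16 + 14·1/48 = 4.
E[X | X is even] = (4) / (1/2) = 8.

8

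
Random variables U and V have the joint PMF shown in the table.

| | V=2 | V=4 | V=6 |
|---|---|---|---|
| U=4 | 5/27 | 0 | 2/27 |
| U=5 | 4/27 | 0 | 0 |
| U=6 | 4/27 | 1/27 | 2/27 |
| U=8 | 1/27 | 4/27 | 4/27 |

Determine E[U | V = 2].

36/7

P(V = 2) = 14/27.
Summing U·P(U=x,V=y) over the conditioning event gives 8/3.
E[U | V = 2] = (8/3) / (14/27) = 36/7.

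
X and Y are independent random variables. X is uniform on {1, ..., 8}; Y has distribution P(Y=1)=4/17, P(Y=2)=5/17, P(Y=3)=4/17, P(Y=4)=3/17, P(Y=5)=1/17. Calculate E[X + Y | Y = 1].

11/2

P(Y = 1) = 4/17.
Summing (X+Y)·P(x,y) over outcomes with Y = 1 gives 22/17.
E[X + Y | Y = 1] = (22/17) / (4/17) = 11/2.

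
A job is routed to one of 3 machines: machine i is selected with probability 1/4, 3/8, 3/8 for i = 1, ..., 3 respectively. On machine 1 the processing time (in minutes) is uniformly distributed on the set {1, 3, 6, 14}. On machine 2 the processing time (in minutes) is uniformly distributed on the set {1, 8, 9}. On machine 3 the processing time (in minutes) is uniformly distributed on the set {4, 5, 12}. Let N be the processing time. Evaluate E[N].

E[N | machine 1] = (1+3+6+14)/4 = 6.
E[N | machine 2] = (1+8+9)/3 = 6.
E[N | machine 3] = (4+5+12)/3 = 7.
By the law of total expectation,
E[N] = (1/4)·(6) + (3/8)·(6) + (3/8)·(7) = 51/8.

51/8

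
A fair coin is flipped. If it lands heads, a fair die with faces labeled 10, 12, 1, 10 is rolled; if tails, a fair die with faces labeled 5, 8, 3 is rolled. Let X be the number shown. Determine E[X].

163/24

E[X | heads] = (10+12+1+10)/4 = 33/4.
E[X | tails] = (5+8+3)/3 = 16/3.
By the law of total expectation,
E[X] = (1/2)·(33/4) + (1/2)·(16/3) = 163/24.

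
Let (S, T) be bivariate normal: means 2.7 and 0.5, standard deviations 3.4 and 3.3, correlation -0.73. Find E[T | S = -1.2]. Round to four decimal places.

3.2633

For a bivariate normal, E[T | S=x] = μ_T + ρ·(σ_T/σ_S)·(x − μ_S).
E[T | S=-1.2] = 0.5 + (-0.73)·(3.3/3.4)·(-1.2 − (2.7)) = 0.5 + (-0.70853)·(-3.9) = 3.2633.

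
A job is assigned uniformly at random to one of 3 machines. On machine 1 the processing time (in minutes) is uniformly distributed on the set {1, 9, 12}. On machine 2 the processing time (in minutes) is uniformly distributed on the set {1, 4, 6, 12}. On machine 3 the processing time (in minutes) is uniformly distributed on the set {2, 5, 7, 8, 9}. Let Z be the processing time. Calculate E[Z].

E[Z | machine 1] = (1+9+12)/3 = 22/3.
E[Z | machine 2] = (1+4+6+12)/4 = 23/4.
E[Z | machine 3] = (2+5+7+8+9)/5 = 31/5.
By the law of total expectation,
E[Z] = (1/3)·(22/3) + (1/3)·(23/4) + (1/3)·(31/5) = 1157/180.

1157/180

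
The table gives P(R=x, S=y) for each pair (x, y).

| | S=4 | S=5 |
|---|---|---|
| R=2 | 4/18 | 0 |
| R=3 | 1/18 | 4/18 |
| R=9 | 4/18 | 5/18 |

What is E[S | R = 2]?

P(R = 2) = 2/9.
Σ S·P over the event = 4·(4/18) = 8/9.
E[S | R = 2] = (8/9) / (2/9) = 4.

4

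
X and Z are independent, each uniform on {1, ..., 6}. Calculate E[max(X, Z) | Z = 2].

11/3

Outcomes with Z = 2: (1,2), (2,2), (3,2), (4,2), (5,2), (6,2), each with probability 1/36.
E[max(X, Z) | Z = 2] = (2 + 2 + 3 + 4 + 5 + 6) / 6 = 11/3.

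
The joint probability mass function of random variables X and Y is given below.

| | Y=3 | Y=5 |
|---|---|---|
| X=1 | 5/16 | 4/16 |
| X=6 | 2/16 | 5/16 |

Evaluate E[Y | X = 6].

P(X = 6) = 7/16.
Σ Y·P over the event = 3·(2/16) + 5·(5/16) = 31/16.
E[Y | X = 6] = (31/16) / (7/16) = 31/7.

31/7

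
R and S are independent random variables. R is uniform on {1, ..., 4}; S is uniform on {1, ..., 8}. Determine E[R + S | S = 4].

13/2

P(S = 4) = 1/8.
Summing (R+S)·P(x,y) over outcomes with S = 4 gives 13/16.
E[R + S | S = 4] = (13/16) / (1/8) = 13/2.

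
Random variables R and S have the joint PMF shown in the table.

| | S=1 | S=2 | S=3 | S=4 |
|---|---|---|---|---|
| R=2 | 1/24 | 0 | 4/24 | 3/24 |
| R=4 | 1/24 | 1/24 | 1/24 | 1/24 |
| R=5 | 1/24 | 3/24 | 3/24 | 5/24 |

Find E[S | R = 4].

5/2

P(R = 4) = 1/6.
Summing S·P(R=x,S=y) over the conditioning event gives 5/12.
E[S | R = 4] = (5/12) / (1/6) = 5/2.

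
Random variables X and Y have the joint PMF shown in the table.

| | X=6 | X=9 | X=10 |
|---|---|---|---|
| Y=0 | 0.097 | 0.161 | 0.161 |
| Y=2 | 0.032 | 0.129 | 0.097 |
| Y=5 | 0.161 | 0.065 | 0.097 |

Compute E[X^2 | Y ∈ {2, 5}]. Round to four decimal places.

72.3959

P(Y ∈ {2, 5}) = 0.581.
Σ X^2·P over the event = 36·(0.032) + 36·(0.161) + 81·(0.129) + 81·(0.065) + 100·(0.097) + 100·(0.097) = 42.062.
E[X^2 | Y ∈ {2, 5}] = (42.062) / (0.581) = 72.3959.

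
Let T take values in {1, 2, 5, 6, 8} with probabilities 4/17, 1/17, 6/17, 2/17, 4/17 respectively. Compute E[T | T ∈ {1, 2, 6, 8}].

P(T ∈ {1, 2, 6, 8}) = 11/17.
Σ over the event: 1·4/17 + 2·1/17 + 6·2/17 + 8·4/17 = 50/17.
E[T | T ∈ {1, 2, 6, 8}] = (50/17) / (11/17) = 50/11.

50/11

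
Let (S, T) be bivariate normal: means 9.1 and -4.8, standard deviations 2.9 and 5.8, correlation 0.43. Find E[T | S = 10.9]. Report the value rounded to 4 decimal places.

The regression of T on S has slope ρ·σ_T/σ_S and passes through (μ_S, μ_T).
E[T | S=10.9] = -4.8 + (0.43)·(5.8/2.9)·(10.9 − (9.1)) = -4.8 + (0.86)·(1.8) = -3.2520.

-3.2520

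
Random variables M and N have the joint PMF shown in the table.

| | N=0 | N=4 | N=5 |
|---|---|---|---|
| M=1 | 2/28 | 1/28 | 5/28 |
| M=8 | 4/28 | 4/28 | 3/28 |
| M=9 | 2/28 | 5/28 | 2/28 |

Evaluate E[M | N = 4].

P(N = 4) = 5/14.
Σ M·P over the event = 1·(1/28) + 8·(4/28) + 9·(5/28) = 39/14.
E[M | N = 4] = (39/14) / (5/14) = 39/5.

39/5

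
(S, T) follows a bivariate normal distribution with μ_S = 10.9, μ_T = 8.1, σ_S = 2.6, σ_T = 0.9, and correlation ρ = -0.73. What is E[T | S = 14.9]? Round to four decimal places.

The regression of T on S has slope ρ·σ_T/σ_S and passes through (μ_S, μ_T).
E[T | S=14.9] = 8.1 + (-0.73)·(0.9/2.6)·(14.9 − (10.9)) = 8.1 + (-0.25269)·(4) = 7.0892.

7.0892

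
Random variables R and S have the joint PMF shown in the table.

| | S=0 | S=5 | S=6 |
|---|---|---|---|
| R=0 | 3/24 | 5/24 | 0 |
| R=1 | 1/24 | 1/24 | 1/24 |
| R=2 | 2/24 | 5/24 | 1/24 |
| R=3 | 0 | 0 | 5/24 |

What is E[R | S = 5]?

1

P(S = 5) = 11/24.
Σ R·P over the event = 0·(5/24) + 1·(1/24) + 2·(5/24) = 11/24.
E[R | S = 5] = (11/24) / (11/24) = 1.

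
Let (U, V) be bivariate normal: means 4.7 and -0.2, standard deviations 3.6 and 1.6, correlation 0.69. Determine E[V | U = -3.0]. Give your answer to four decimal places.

E[V | U=x] = μ_V + ρ(σ_V/σ_U)(x − μ_U) for jointly normal variables.
E[V | U=-3.0] = -0.2 + (0.69)·(1.6/3.6)·(-3.0 − (4.7)) = -0.2 + (0.306667)·(-7.7) = -2.5613.

-2.5613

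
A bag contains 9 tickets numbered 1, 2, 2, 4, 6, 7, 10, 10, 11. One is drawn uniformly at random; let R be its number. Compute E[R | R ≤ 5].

9/4

P(R ≤ 5) = 4/9.
Σ over the event: 1·1/9 + 2·2/9 + 4·1/9 = 1.
E[R | R ≤ 5] = (1) / (4/9) = 9/4.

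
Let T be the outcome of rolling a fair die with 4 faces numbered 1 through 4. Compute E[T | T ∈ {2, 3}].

5/2

P(T ∈ {2, 3}) = 1/2.
Σ over the event: 2·1/4 + 3·1/4 = 5/4.
E[T | T ∈ {2, 3}] = (5/4) / (1/2) = 5/2.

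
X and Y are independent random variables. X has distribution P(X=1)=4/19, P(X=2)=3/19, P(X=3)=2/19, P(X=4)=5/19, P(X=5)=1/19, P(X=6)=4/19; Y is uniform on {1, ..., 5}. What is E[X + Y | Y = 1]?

P(Y = 1) = 1/5.
Summing (X+Y)·P(x,y) over outcomes with Y = 1 gives 84/95.
E[X + Y | Y = 1] = (84/95) / (1/5) = 84/19.

84/19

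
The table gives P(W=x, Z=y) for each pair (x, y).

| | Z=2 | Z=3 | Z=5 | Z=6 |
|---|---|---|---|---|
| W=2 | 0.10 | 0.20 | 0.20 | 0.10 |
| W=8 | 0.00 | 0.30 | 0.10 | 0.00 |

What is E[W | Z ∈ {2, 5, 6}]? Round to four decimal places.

P(Z ∈ {2, 5, 6}) = 0.50.
Σ W·P over the event = 2·(0.10) + 2·(0.20) + 2·(0.10) + 8·(0.10) = 1.60.
E[W | Z ∈ {2, 5, 6}] = (1.60) / (0.50) = 3.2000.

3.2000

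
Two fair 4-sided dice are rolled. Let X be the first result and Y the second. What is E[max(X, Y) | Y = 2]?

11/4

P(Y = 2) = 1/4.
Summing max(X,Y)·P(x,y) over outcomes with Y = 2 gives 11/16.
E[max(X, Y) | Y = 2] = (11/16) / (1/4) = 11/4.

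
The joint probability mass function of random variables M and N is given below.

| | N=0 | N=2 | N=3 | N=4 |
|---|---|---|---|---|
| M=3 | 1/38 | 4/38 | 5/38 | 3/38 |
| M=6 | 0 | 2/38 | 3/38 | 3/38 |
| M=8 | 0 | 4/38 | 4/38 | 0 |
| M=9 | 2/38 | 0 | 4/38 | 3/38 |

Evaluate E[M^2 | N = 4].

P(N = 4) = 9/38.
Σ M^2·P over the event = 9·(3/38) + 36·(3/38) + 81·(3/38) = 189/19.
E[M^2 | N = 4] = (189/19) / (9/38) = 42.

42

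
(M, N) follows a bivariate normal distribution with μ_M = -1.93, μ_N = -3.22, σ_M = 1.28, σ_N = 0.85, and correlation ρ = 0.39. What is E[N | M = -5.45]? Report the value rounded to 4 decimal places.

E[N | M=x] = μ_N + ρ(σ_N/σ_M)(x − μ_M) for jointly normal variables.
E[N | M=-5.45] = -3.22 + (0.39)·(0.85/1.28)·(-5.45 − (-1.93)) = -3.22 + (0.25898)·(-3.52) = -4.1316.

-4.1316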